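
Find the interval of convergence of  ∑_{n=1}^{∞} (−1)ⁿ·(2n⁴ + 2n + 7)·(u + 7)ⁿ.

Ratio test: |a_{n+1}/a_n| = (2(n+1)⁴ + 2(n+1) + 7)/(2n⁴ + 2n + 7) → 1 as n → ∞.
Hence R = 1.
At u = -6: the terms do not tend to 0, so the series diverges.
Endpoint u = -8: the terms do not tend to 0, so the series diverges.

(-8, -6)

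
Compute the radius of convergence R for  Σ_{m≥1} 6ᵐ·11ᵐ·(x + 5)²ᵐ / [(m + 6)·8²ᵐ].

R = 4√66/33

Ratio test: |a_{m+1}/a_m| = [(m + 6)/((m+1) + 6)] · 6·11/64 → 33/32 as m → ∞.
Writing y = (x + 5)², the series in y has radius 32/33, so |x + 5| < √(32/33) and R = 4√66/33.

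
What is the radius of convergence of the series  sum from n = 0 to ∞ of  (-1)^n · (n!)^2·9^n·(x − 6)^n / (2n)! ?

R = 4/9

The ratio of consecutive coefficients is (n+1)²/[(2n+1)·(2n+2)] · 9 → 9/4.
Hence the series converges for |x − 6| < 1/(9/4) = 4/9, so the radius of convergence is 4/9.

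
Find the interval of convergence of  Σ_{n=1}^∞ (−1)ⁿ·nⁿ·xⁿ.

{0}

By the Cauchy root test, |a_n|^(1/n) = n → ∞.
The root grows without bound, so R = 0 (convergence only at x = 0).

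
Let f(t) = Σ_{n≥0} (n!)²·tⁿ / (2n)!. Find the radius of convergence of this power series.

R = 4

Apply the ratio test: |a_{n+1}| / |a_n| = (n+1)²/[(2n+1)·(2n+2)], which tends to 1/4 as n → ∞.
Hence the series converges for |t| < 1/(1/4) = 4, so the radius of convergence is 4.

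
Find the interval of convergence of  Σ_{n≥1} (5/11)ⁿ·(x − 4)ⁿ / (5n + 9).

Ratio test: |a_{n+1}/a_n| = [(5n + 9)/(5(n+1) + 9)] · 5/11 → 5/11 as n → ∞.
Convergence for |x − 4| · 5/11 < 1, i.e. |x − 4| < 11/5. So R = 11/5.
At x = 31/5: the terms are asymptotic to a nonzero constant times 1/n, so the series diverges by limit comparison with Σ 1/n.
Check x = 9/5: the terms alternate in sign and decrease monotonically to 0 in absolute value (size ~ c/n), so the alternating series test gives convergence.

[9/5, 31/5)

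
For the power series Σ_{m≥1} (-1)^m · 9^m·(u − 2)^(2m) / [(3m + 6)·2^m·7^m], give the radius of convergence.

R = √14/3

The ratio of consecutive coefficients is [(3m + 6)/(3(m+1) + 6)] · 9/(2·7) → 9/14.
Writing y = (u − 2)², the series in y has radius 14/9, so |u − 2| < √(14/9) and R = √14/3.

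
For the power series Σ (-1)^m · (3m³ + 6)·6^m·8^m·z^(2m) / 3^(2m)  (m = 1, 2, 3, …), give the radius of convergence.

R = √3/4

By the ratio test, |a_{m+1}/a_m| = [(3(m+1)³ + 6)/(3m³ + 6)] · 6·8/9 → 16/3.
Successive powers of z differ by 2, so the series converges when |z|² · 16/3 < 1, i.e. |z| < √(3/16). So R = √3/4.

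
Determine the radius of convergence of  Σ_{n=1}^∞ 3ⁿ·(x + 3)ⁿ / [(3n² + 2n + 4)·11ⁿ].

By the ratio test, |a_{n+1}/a_n| = [(3n² + 2n + 4)/(3(n+1)² + 2(n+1) + 4)] · 3/11 → 3/11.
Thus R = 1/(3/11) = 11/3.

R = 11/3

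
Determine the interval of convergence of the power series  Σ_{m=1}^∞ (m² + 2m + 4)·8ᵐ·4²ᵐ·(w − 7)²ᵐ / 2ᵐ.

(55/8, 57/8)

Apply the ratio test: |a_{m+1}| / |a_m| = [((m+1)² + 2(m+1) + 4)/(m² + 2m + 4)] · 8·16/2, which tends to 64 as m → ∞.
Writing y = (w − 7)², the series in y has radius 1/64, so |w − 7| < √(1/64) = 1/8 and R = 1/8.
Endpoint w = 57/8: the m-th term does not approach 0; divergence by the term test.
Endpoint w = 55/8: the terms have absolute value of order m², which does not tend to 0, so the series diverges by the divergence test.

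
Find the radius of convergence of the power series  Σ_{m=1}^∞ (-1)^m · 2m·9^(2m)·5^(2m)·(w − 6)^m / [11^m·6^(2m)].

Ratio test: |a_{m+1}/a_m| = [2(m+1)/2m] · 81·25/(11·36) → 225/44 as m → ∞.
Hence the series converges for |w − 6| < 1/(225/44) = 44/225, so the radius of convergence is 44/225.

R = 44/225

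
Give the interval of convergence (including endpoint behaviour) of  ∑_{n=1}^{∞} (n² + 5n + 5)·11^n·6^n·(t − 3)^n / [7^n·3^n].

By the ratio test, |a_{n+1}/a_n| = [((n+1)² + 5(n+1) + 5)/(n² + 5n + 5)] · 11·6/(7·3) → 22/7.
Convergence for |t − 3| · 22/7 < 1, i.e. |t − 3| < 7/22. So R = 7/22.
When t = 73/22, the terms have absolute value of order n², which does not tend to 0, so the series diverges by the divergence test.
At t = 59/22: the terms have absolute value of order n², which does not tend to 0, so the series diverges by the divergence test.

(59/22, 73/22)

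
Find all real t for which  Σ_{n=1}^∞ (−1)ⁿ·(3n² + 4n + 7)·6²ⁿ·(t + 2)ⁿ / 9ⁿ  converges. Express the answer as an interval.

Apply the ratio test: |a_{n+1}| / |a_n| = [(3(n+1)² + 4(n+1) + 7)/(3n² + 4n + 7)] · 36/9, which tends to 4 as n → ∞.
Convergence for |t + 2| · 4 < 1, i.e. |t + 2| < 1/4. So R = 1/4.
Endpoint t = -7/4: the terms do not tend to 0, so the series diverges.
Check t = -9/4: the n-th term does not approach 0; divergence by the term test.

(-9/4, -7/4)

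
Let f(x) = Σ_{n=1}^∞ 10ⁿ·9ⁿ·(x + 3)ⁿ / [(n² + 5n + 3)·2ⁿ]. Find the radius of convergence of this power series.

Ratio test: |a_{n+1}/a_n| = [(n² + 5n + 3)/((n+1)² + 5(n+1) + 3)] · 10·9/2 → 45 as n → ∞.
Convergence for |x + 3| · 45 < 1, i.e. |x + 3| < 1/45. So R = 1/45.

R = 1/45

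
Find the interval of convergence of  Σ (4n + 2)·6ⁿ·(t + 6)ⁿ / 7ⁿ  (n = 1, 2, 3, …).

Apply the ratio test: |a_{n+1}| / |a_n| = [(4(n+1) + 2)/(4n + 2)] · 6/7, which tends to 6/7 as n → ∞.
Convergence for |t + 6| · 6/7 < 1, i.e. |t + 6| < 7/6. So R = 7/6.
At t = -29/6: the n-th term does not approach 0; divergence by the term test.
Check t = -43/6: the n-th term does not approach 0; divergence by the term test.

(-43/6, -29/6)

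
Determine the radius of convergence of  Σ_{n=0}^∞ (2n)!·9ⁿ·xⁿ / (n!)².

R = 1/36

The ratio of consecutive coefficients is (2n+1)·(2n+2)/(n+1)² · 9 → 36.
The series converges when 36 · |x| < 1, giving R = 1/36.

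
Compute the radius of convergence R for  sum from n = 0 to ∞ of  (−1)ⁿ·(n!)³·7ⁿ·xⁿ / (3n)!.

R = 27/7

Ratio test: |a_{n+1}/a_n| = (n+1)³/[(3n+1)·(3n+2)·(3n+3)] · 7 → 7/27 as n → ∞.
Hence the series converges for |x| < 1/(7/27) = 27/7, so the radius of convergence is 27/7.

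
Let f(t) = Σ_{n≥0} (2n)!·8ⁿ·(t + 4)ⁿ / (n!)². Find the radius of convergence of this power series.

By the ratio test, |a_{n+1}/a_n| = (2n+1)·(2n+2)/(n+1)² · 8 → 32.
Convergence for |t + 4| · 32 < 1, i.e. |t + 4| < 1/32. So R = 1/32.

R = 1/32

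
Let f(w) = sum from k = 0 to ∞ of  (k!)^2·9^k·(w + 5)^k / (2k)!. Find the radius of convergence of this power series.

Ratio test: |a_{k+1}/a_k| = (k+1)²/[(2k+1)·(2k+2)] · 9 → 9/4 as k → ∞.
Hence the series converges for |w + 5| < 1/(9/4) = 4/9, so the radius of convergence is 4/9.

R = 4/9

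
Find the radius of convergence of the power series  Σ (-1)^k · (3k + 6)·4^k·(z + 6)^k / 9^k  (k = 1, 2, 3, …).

R = 9/4

By the ratio test, |a_{k+1}/a_k| = [(3(k+1) + 6)/(3k + 6)] · 4/9 → 4/9.
Convergence for |z + 6| · 4/9 < 1, i.e. |z + 6| < 9/4. So R = 9/4.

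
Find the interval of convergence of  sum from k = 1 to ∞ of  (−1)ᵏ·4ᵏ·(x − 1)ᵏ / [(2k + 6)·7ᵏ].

Ratio test: |a_{k+1}/a_k| = [(2k + 6)/(2(k+1) + 6)] · 4/7 → 4/7 as k → ∞.
The series converges when 4/7 · |x − 1| < 1, giving R = 7/4.
At x = 11/4: the terms alternate in sign and decrease monotonically to 0 in absolute value (size ~ c/k), so the alternating series test gives convergence.
Endpoint x = -3/4: the terms are asymptotic to a nonzero constant times 1/k, so the series diverges by limit comparison with Σ 1/k.

(-3/4, 11/4]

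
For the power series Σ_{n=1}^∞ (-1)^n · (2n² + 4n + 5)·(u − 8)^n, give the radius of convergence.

By the ratio test, |a_{n+1}/a_n| = (2(n+1)² + 4(n+1) + 5)/(2n² + 4n + 5) → 1.
Convergence for |u − 8| < 1, so R = 1.

R = 1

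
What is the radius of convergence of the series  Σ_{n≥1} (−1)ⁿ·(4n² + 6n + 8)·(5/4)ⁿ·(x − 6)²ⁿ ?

R = 2√5/5

The ratio of consecutive coefficients is [(4(n+1)² + 6(n+1) + 8)/(4n² + 6n + 8)] · 5/4 → 5/4.
Writing y = (x − 6)², the series in y has radius 4/5, so |x − 6| < √(4/5) and R = 2√5/5.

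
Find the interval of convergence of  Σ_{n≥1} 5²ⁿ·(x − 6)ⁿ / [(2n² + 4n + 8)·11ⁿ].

[139/25, 161/25]

By the ratio test, |a_{n+1}/a_n| = [(2n² + 4n + 8)/(2(n+1)² + 4(n+1) + 8)] · 25/11 → 25/11.
Hence the series converges for |x − 6| < 1/(25/11) = 11/25, so the radius of convergence is 11/25.
When x = 161/25, the terms are on the order of 1/n², so the series converges absolutely by comparison with the p-series (p = 2 > 1).
Check x = 139/25: the series is dominated by a constant times Σ 1/n², which converges (p = 2 > 1).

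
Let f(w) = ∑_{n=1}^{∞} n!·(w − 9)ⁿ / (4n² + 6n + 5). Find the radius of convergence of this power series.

R = 0

Ratio test: |a_{n+1}/a_n| = (n+1) · (4n² + 6n + 5)/(4(n+1)² + 6(n+1) + 5) → ∞ as n → ∞.
The terms grow without bound for any (w − 9) ≠ 0, so R = 0 (convergence only at w = 9).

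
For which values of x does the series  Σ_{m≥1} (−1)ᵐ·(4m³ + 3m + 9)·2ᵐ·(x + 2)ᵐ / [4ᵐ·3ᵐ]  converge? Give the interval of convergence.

(-8, 4)

By the ratio test, |a_{m+1}/a_m| = [(4(m+1)³ + 3(m+1) + 9)/(4m³ + 3m + 9)] · 2/(4·3) → 1/6.
Hence the series converges for |x + 2| < 1/(1/6) = 6, so the radius of convergence is 6.
Endpoint x = 4: the terms do not tend to 0, so the series diverges.
When x = -8, the terms do not tend to 0, so the series diverges.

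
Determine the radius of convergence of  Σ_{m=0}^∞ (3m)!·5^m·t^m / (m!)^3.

Ratio test: |a_{m+1}/a_m| = (3m+1)·(3m+2)·(3m+3)/(m+1)³ · 5 → 135 as m → ∞.
Hence the series converges for |t| < 1/(135) = 1/135, so the radius of convergence is 1/135.

R = 1/135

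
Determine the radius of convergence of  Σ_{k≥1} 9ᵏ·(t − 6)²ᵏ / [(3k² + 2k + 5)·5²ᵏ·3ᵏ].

The ratio of consecutive coefficients is [(3k² + 2k + 5)/(3(k+1)² + 2(k+1) + 5)] · 9/(25·3) → 3/25.
Writing y = (t − 6)², the series in y has radius 25/3, so |t − 6| < √(25/3) and R = 5√3/3.

R = 5√3/3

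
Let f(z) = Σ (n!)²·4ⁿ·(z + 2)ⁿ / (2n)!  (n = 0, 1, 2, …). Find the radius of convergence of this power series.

R = 1

By the ratio test, |a_{n+1}/a_n| = (n+1)²/[(2n+1)·(2n+2)] · 4 → 1.
Hence R = 1.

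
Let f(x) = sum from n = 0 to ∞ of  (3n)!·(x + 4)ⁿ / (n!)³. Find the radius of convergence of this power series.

By the ratio test, |a_{n+1}/a_n| = (3n+1)·(3n+2)·(3n+3)/(n+1)³ → 27.
Convergence for |x + 4| · 27 < 1, i.e. |x + 4| < 1/27. So R = 1/27.

R = 1/27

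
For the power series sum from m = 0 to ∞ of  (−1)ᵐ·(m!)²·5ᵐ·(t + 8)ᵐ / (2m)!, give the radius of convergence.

Apply the ratio test: |a_{m+1}| / |a_m| = (m+1)²/[(2m+1)·(2m+2)] · 5, which tends to 5/4 as m → ∞.
The series converges when 5/4 · |t + 8| < 1, giving R = 4/5.

R = 4/5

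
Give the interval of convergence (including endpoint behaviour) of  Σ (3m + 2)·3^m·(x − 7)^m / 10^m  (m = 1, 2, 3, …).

(11/3, 31/3)

By the ratio test, |a_{m+1}/a_m| = [(3(m+1) + 2)/(3m + 2)] · 3/10 → 3/10.
Hence the series converges for |x − 7| < 1/(3/10) = 10/3, so the radius of convergence is 10/3.
When x = 31/3, the m-th term does not approach 0; divergence by the term test.
When x = 11/3, the terms do not tend to 0, so the series diverges.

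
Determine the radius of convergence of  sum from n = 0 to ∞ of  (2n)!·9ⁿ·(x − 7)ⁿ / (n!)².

R = 1/36

By the ratio test, |a_{n+1}/a_n| = (2n+1)·(2n+2)/(n+1)² · 9 → 36.
Thus R = 1/(36) = 1/36.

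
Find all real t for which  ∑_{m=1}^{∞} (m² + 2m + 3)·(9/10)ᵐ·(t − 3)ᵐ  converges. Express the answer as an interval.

By the ratio test, |a_{m+1}/a_m| = [((m+1)² + 2(m+1) + 3)/(m² + 2m + 3)] · 9/10 → 9/10.
The series converges when 9/10 · |t − 3| < 1, giving R = 10/9.
Endpoint t = 37/9: the terms do not tend to 0, so the series diverges.
When t = 17/9, the terms have absolute value of order m², which does not tend to 0, so the series diverges by the divergence test.

(17/9, 37/9)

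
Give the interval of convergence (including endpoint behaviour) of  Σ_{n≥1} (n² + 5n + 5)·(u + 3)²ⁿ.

By the ratio test, |a_{n+1}/a_n| = ((n+1)² + 5(n+1) + 5)/(n² + 5n + 5) → 1.
Since the exponent of (u + 3) increases by 2 each term, convergence requires |u + 3|² < 1, hence R = 1.
Check u = -2: the n-th term does not approach 0; divergence by the term test.
When u = -4, the terms have absolute value of order n², which does not tend to 0, so the series diverges by the divergence test.

(-4, -2)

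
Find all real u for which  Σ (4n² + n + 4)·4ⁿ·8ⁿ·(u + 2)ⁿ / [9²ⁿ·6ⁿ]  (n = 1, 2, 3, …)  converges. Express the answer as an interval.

(-275/16, 211/16)

The ratio of consecutive coefficients is [(4(n+1)² + (n+1) + 4)/(4n² + n + 4)] · 4·8/(81·6) → 16/243.
Thus R = 1/(16/243) = 243/16.
When u = 211/16, the n-th term does not approach 0; divergence by the term test.
Endpoint u = -275/16: the terms do not tend to 0, so the series diverges.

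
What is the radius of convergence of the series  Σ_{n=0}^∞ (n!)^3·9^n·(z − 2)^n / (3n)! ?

R = 3

Apply the ratio test: |a_{n+1}| / |a_n| = (n+1)³/[(3n+1)·(3n+2)·(3n+3)] · 9, which tends to 1/3 as n → ∞.
Convergence for |z − 2| · 1/3 < 1, i.e. |z − 2| < 3. So R = 3.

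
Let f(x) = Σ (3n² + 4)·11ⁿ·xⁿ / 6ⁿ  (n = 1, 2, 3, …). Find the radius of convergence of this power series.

By the ratio test, |a_{n+1}/a_n| = [(3(n+1)² + 4)/(3n² + 4)] · 11/6 → 11/6.
Convergence for |x| · 11/6 < 1, i.e. |x| < 6/11. So R = 6/11.

R = 6/11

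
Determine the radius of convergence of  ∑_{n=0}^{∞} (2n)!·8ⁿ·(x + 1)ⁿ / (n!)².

Apply the ratio test: |a_{n+1}| / |a_n| = (2n+1)·(2n+2)/(n+1)² · 8, which tends to 32 as n → ∞.
Thus R = 1/(32) = 1/32.

R = 1/32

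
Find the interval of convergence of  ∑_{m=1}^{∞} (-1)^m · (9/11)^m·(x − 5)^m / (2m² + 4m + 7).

Apply the ratio test: |a_{m+1}| / |a_m| = [(2m² + 4m + 7)/(2(m+1)² + 4(m+1) + 7)] · 9/11, which tends to 9/11 as m → ∞.
Convergence for |x − 5| · 9/11 < 1, i.e. |x − 5| < 11/9. So R = 11/9.
At x = 56/9: the terms are on the order of 1/m², so the series converges absolutely by comparison with the p-series (p = 2 > 1).
Endpoint x = 34/9: the series is dominated by a constant times Σ 1/m², which converges (p = 2 > 1).

[34/9, 56/9]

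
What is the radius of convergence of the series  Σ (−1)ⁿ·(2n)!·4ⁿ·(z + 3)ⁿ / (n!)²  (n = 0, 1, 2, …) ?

R = 1/16

The ratio of consecutive coefficients is (2n+1)·(2n+2)/(n+1)² · 4 → 16.
Hence the series converges for |z + 3| < 1/(16) = 1/16, so the radius of convergence is 1/16.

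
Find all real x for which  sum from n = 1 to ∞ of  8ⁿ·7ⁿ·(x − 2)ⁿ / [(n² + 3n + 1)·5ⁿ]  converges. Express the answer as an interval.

Apply the ratio test: |a_{n+1}| / |a_n| = [(n² + 3n + 1)/((n+1)² + 3(n+1) + 1)] · 8·7/5, which tends to 56/5 as n → ∞.
Thus R = 1/(56/5) = 5/56.
Check x = 117/56: the terms are on the order of 1/n², so the series converges absolutely by comparison with the p-series (p = 2 > 1).
Check x = 107/56: absolute convergence follows by limit comparison with Σ 1/n².

[107/56, 117/56]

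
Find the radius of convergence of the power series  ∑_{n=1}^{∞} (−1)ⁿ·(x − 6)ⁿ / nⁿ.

Root test: |a_n|^(1/n) = 1/n → 0.
Since the n-th root of |a_n| tends to 0, the series converges for all real x; R = ∞.

R = ∞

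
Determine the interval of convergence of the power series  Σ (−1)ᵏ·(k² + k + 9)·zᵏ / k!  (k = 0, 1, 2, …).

Ratio test: |a_{k+1}/a_k| = ((k+1)² + (k+1) + 9)/(k² + k + 9) · 1/(k+1) → 0 as k → ∞.
Since the limit is 0 < 1 for every z, the series converges on all of ℝ and R = ∞.

(−∞, ∞)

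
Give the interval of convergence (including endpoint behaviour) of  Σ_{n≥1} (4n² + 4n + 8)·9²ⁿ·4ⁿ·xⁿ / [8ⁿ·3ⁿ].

Apply the ratio test: |a_{n+1}| / |a_n| = [(4(n+1)² + 4(n+1) + 8)/(4n² + 4n + 8)] · 81·4/(8·3), which tends to 27/2 as n → ∞.
Thus R = 1/(27/2) = 2/27.
When x = 2/27, the terms do not tend to 0, so the series diverges.
At x = -2/27: the terms do not tend to 0, so the series diverges.

(-2/27, 2/27)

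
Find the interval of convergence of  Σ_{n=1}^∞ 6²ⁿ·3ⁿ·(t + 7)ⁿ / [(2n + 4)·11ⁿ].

By the ratio test, |a_{n+1}/a_n| = [(2n + 4)/(2(n+1) + 4)] · 36·3/11 → 108/11.
Thus R = 1/(108/11) = 11/108.
Endpoint t = -745/108: the terms are asymptotic to a nonzero constant times 1/n, so the series diverges by limit comparison with Σ 1/n.
When t = -767/108, the terms alternate in sign and decrease monotonically to 0 in absolute value (size ~ c/n), so the alternating series test gives convergence.

[-767/108, -745/108)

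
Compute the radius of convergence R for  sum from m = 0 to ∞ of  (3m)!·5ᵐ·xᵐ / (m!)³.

R = 1/135

Ratio test: |a_{m+1}/a_m| = (3m+1)·(3m+2)·(3m+3)/(m+1)³ · 5 → 135 as m → ∞.
Thus R = 1/(135) = 1/135.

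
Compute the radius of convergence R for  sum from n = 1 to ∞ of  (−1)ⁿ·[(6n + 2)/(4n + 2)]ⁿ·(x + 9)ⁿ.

R = 2/3

Root test: |a_n|^(1/n) = (6n + 2)/(4n + 2) → 3/2.
The series converges when 3/2 · |x + 9| < 1, giving R = 2/3.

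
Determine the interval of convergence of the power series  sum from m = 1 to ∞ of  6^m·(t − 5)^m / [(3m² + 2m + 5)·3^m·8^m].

The ratio of consecutive coefficients is [(3m² + 2m + 5)/(3(m+1)² + 2(m+1) + 5)] · 6/(3·8) → 1/4.
Hence the series converges for |t − 5| < 1/(1/4) = 4, so the radius of convergence is 4.
At t = 9: the series is dominated by a constant times Σ 1/m², which converges (p = 2 > 1).
When t = 1, the series is dominated by a constant times Σ 1/m², which converges (p = 2 > 1).

[1, 9]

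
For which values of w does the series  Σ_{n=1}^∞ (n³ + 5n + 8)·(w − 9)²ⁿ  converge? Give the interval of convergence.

(8, 10)

By the ratio test, |a_{n+1}/a_n| = ((n+1)³ + 5(n+1) + 8)/(n³ + 5n + 8) → 1.
Successive powers of (w − 9) differ by 2, so the series converges when |w − 9|² · 1 < 1, i.e. |w − 9| < √(1) = 1. So R = 1.
When w = 10, the n-th term does not approach 0; divergence by the term test.
At w = 8: the terms have absolute value of order n³, which does not tend to 0, so the series diverges by the divergence test.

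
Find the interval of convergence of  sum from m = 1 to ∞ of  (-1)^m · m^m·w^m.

Root test: |a_m|^(1/m) = m → ∞.
The root grows without bound, so R = 0 (convergence only at w = 0).

{0}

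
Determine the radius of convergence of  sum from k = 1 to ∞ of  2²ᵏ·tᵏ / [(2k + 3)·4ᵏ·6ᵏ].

By the ratio test, |a_{k+1}/a_k| = [(2k + 3)/(2(k+1) + 3)] · 4/(4·6) → 1/6.
The series converges when 1/6 · |t| < 1, giving R = 6.

R = 6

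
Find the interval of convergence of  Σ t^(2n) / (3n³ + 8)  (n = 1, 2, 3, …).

[-1, 1]

Apply the ratio test: |a_{n+1}| / |a_n| = (3n³ + 8)/(3(n+1)³ + 8), which tends to 1 as n → ∞.
Successive powers of t differ by 2, so the series converges when |t|² · 1 < 1, i.e. |t| < √(1) = 1. So R = 1.
Endpoint t = 1: the series is dominated by a constant times Σ 1/n³, which converges (p = 3 > 1).
Check t = -1: the terms are on the order of 1/n³, so the series converges absolutely by comparison with the p-series (p = 3 > 1).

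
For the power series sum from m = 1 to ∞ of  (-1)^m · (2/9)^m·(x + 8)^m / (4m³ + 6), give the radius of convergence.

By the ratio test, |a_{m+1}/a_m| = [(4m³ + 6)/(4(m+1)³ + 6)] · 2/9 → 2/9.
Hence the series converges for |x + 8| < 1/(2/9) = 9/2, so the radius of convergence is 9/2.

R = 9/2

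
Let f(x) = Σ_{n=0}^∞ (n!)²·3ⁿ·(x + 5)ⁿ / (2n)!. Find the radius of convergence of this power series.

R = 4/3

The ratio of consecutive coefficients is (n+1)²/[(2n+1)·(2n+2)] · 3 → 3/4.
The series converges when 3/4 · |x + 5| < 1, giving R = 4/3.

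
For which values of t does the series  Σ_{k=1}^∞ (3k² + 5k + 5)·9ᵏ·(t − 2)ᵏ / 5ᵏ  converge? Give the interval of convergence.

By the ratio test, |a_{k+1}/a_k| = [(3(k+1)² + 5(k+1) + 5)/(3k² + 5k + 5)] · 9/5 → 9/5.
The series converges when 9/5 · |t − 2| < 1, giving R = 5/9.
When t = 23/9, the terms do not tend to 0, so the series diverges.
Check t = 13/9: the terms do not tend to 0, so the series diverges.

(13/9, 23/9)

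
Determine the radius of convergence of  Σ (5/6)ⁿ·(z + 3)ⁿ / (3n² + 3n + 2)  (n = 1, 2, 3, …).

R = 6/5

Ratio test: |a_{n+1}/a_n| = [(3n² + 3n + 2)/(3(n+1)² + 3(n+1) + 2)] · 5/6 → 5/6 as n → ∞.
Convergence for |z + 3| · 5/6 < 1, i.e. |z + 3| < 6/5. So R = 6/5.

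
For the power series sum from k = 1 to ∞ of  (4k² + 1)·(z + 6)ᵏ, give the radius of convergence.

Apply the ratio test: |a_{k+1}| / |a_k| = (4(k+1)² + 1)/(4k² + 1), which tends to 1 as k → ∞.
Convergence for |z + 6| < 1, so R = 1.

R = 1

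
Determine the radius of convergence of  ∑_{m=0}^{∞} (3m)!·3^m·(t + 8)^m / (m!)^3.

By the ratio test, |a_{m+1}/a_m| = (3m+1)·(3m+2)·(3m+3)/(m+1)³ · 3 → 81.
The series converges when 81 · |t + 8| < 1, giving R = 1/81.

R = 1/81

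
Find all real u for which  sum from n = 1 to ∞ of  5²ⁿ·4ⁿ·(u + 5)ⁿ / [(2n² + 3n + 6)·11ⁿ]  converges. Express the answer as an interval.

Ratio test: |a_{n+1}/a_n| = [(2n² + 3n + 6)/(2(n+1)² + 3(n+1) + 6)] · 25·4/11 → 100/11 as n → ∞.
Hence the series converges for |u + 5| < 1/(100/11) = 11/100, so the radius of convergence is 11/100.
Endpoint u = -489/100: the series is dominated by a constant times Σ 1/n², which converges (p = 2 > 1).
Check u = -511/100: absolute convergence follows by limit comparison with Σ 1/n².

[-511/100, -489/100]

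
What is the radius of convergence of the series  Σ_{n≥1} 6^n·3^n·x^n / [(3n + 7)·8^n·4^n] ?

Ratio test: |a_{n+1}/a_n| = [(3n + 7)/(3(n+1) + 7)] · 6·3/(8·4) → 9/16 as n → ∞.
The series converges when 9/16 · |x| < 1, giving R = 16/9.

R = 16/9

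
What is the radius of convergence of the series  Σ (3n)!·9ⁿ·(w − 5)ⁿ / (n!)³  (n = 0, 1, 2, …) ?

The ratio of consecutive coefficients is (3n+1)·(3n+2)·(3n+3)/(n+1)³ · 9 → 243.
The series converges when 243 · |w − 5| < 1, giving R = 1/243.

R = 1/243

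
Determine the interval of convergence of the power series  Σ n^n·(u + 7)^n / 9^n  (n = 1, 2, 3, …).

{-7}

Root test: |a_n|^(1/n) = n/9 → ∞.
The root grows without bound, so R = 0 (convergence only at u = -7).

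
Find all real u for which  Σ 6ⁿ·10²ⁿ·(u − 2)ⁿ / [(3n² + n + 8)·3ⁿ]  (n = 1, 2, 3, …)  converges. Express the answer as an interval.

[399/200, 401/200]

The ratio of consecutive coefficients is [(3n² + n + 8)/(3(n+1)² + (n+1) + 8)] · 6·100/3 → 200.
Thus R = 1/(200) = 1/200.
Check u = 401/200: absolute convergence follows by limit comparison with Σ 1/n².
Endpoint u = 399/200: absolute convergence follows by limit comparison with Σ 1/n².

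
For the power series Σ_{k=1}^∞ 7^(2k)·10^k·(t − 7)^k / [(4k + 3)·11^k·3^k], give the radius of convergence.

Ratio test: |a_{k+1}/a_k| = [(4k + 3)/(4(k+1) + 3)] · 49·10/(11·3) → 490/33 as k → ∞.
Convergence for |t − 7| · 490/33 < 1, i.e. |t − 7| < 33/490. So R = 33/490.

R = 33/490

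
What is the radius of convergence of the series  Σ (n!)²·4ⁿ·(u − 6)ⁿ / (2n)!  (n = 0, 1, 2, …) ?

R = 1

By the ratio test, |a_{n+1}/a_n| = (n+1)²/[(2n+1)·(2n+2)] · 4 → 1.
Hence R = 1.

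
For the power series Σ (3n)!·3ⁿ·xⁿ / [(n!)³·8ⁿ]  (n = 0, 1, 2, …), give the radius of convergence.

R = 8/81

By the ratio test, |a_{n+1}/a_n| = (3n+1)·(3n+2)·(3n+3)/(n+1)³ · 3/8 → 81/8.
Thus R = 1/(81/8) = 8/81.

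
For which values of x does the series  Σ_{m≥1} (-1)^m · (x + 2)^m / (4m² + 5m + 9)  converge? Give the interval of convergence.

Apply the ratio test: |a_{m+1}| / |a_m| = (4m² + 5m + 9)/(4(m+1)² + 5(m+1) + 9), which tends to 1 as m → ∞.
Convergence for |x + 2| < 1, so R = 1.
Endpoint x = -1: the terms are on the order of 1/m², so the series converges absolutely by comparison with the p-series (p = 2 > 1).
When x = -3, the terms are on the order of 1/m², so the series converges absolutely by comparison with the p-series (p = 2 > 1).

[-3, -1]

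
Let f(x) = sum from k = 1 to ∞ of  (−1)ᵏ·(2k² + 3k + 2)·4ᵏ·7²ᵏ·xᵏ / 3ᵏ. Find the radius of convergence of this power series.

Apply the ratio test: |a_{k+1}| / |a_k| = [(2(k+1)² + 3(k+1) + 2)/(2k² + 3k + 2)] · 4·49/3, which tends to 196/3 as k → ∞.
The series converges when 196/3 · |x| < 1, giving R = 3/196.

R = 3/196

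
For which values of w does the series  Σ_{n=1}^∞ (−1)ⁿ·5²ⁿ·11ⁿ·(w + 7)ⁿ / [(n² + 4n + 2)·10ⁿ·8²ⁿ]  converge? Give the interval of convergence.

Apply the ratio test: |a_{n+1}| / |a_n| = [(n² + 4n + 2)/((n+1)² + 4(n+1) + 2)] · 25·11/(10·64), which tends to 55/128 as n → ∞.
The series converges when 55/128 · |w + 7| < 1, giving R = 128/55.
When w = -257/55, the series is dominated by a constant times Σ 1/n², which converges (p = 2 > 1).
When w = -513/55, the series is dominated by a constant times Σ 1/n², which converges (p = 2 > 1).

[-513/55, -257/55]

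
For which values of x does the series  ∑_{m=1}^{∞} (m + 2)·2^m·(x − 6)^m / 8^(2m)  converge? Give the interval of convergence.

(-26, 38)

Apply the ratio test: |a_{m+1}| / |a_m| = [((m+1) + 2)/(m + 2)] · 2/64, which tends to 1/32 as m → ∞.
The series converges when 1/32 · |x − 6| < 1, giving R = 32.
Endpoint x = 38: the terms do not tend to 0, so the series diverges.
Endpoint x = -26: the m-th term does not approach 0; divergence by the term test.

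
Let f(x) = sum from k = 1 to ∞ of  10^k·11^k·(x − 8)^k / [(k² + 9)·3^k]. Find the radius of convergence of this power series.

R = 3/110

By the ratio test, |a_{k+1}/a_k| = [(k² + 9)/((k+1)² + 9)] · 10·11/3 → 110/3.
Convergence for |x − 8| · 110/3 < 1, i.e. |x − 8| < 3/110. So R = 3/110.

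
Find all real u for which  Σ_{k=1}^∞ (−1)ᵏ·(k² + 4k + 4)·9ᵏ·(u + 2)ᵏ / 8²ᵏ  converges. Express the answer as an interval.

(-82/9, 46/9)

The ratio of consecutive coefficients is [((k+1)² + 4(k+1) + 4)/(k² + 4k + 4)] · 9/64 → 9/64.
The series converges when 9/64 · |u + 2| < 1, giving R = 64/9.
At u = 46/9: the k-th term does not approach 0; divergence by the term test.
Endpoint u = -82/9: the terms do not tend to 0, so the series diverges.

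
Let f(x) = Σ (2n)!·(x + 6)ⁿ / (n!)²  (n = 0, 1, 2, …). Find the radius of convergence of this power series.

Ratio test: |a_{n+1}/a_n| = (2n+1)·(2n+2)/(n+1)² → 4 as n → ∞.
Hence the series converges for |x + 6| < 1/(4) = 1/4, so the radius of convergence is 1/4.

R = 1/4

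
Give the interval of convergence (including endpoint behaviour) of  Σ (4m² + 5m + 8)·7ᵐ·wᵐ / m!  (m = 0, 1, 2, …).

Apply the ratio test: |a_{m+1}| / |a_m| = (4(m+1)² + 5(m+1) + 8)/(4m² + 5m + 8) · 7 · 1/(m+1), which tends to 0 as m → ∞.
The limit is 0, so the series converges for all w; R = ∞.

(−∞, ∞)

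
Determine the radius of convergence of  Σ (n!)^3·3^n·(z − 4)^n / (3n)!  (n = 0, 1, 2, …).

Apply the ratio test: |a_{n+1}| / |a_n| = (n+1)³/[(3n+1)·(3n+2)·(3n+3)] · 3, which tends to 1/9 as n → ∞.
Hence the series converges for |z − 4| < 1/(1/9) = 9, so the radius of convergence is 9.

R = 9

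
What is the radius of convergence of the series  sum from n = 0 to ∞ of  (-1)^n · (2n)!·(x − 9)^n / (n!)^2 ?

R = 1/4

Apply the ratio test: |a_{n+1}| / |a_n| = (2n+1)·(2n+2)/(n+1)², which tends to 4 as n → ∞.
The series converges when 4 · |x − 9| < 1, giving R = 1/4.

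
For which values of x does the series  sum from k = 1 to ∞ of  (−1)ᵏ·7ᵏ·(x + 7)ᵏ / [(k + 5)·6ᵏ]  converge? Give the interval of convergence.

By the ratio test, |a_{k+1}/a_k| = [(k + 5)/((k+1) + 5)] · 7/6 → 7/6.
Hence the series converges for |x + 7| < 1/(7/6) = 6/7, so the radius of convergence is 6/7.
At x = -43/7: convergence follows from the alternating series test (terms decrease monotonically to 0).
At x = -55/7: comparison with the harmonic series Σ 1/k shows the series diverges.

(-55/7, -43/7]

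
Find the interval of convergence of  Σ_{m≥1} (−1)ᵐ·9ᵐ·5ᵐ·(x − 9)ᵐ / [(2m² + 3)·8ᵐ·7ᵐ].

[349/45, 461/45]

Apply the ratio test: |a_{m+1}| / |a_m| = [(2m² + 3)/(2(m+1)² + 3)] · 9·5/(8·7), which tends to 45/56 as m → ∞.
Convergence for |x − 9| · 45/56 < 1, i.e. |x − 9| < 56/45. So R = 56/45.
When x = 461/45, the terms are on the order of 1/m², so the series converges absolutely by comparison with the p-series (p = 2 > 1).
Check x = 349/45: absolute convergence follows by limit comparison with Σ 1/m².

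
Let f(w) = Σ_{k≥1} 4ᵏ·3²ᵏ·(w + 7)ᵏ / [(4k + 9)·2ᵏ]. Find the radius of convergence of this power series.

The ratio of consecutive coefficients is [(4k + 9)/(4(k+1) + 9)] · 4·9/2 → 18.
Thus R = 1/(18) = 1/18.

R = 1/18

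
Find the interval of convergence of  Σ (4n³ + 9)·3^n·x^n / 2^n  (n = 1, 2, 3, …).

Apply the ratio test: |a_{n+1}| / |a_n| = [(4(n+1)³ + 9)/(4n³ + 9)] · 3/2, which tends to 3/2 as n → ∞.
Hence the series converges for |x| < 1/(3/2) = 2/3, so the radius of convergence is 2/3.
At x = 2/3: the n-th term does not approach 0; divergence by the term test.
At x = -2/3: the n-th term does not approach 0; divergence by the term test.

(-2/3, 2/3)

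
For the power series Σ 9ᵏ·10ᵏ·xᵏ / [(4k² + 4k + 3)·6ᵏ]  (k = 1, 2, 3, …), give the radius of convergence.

Apply the ratio test: |a_{k+1}| / |a_k| = [(4k² + 4k + 3)/(4(k+1)² + 4(k+1) + 3)] · 9·10/6, which tends to 15 as k → ∞.
The series converges when 15 · |x| < 1, giving R = 1/15.

R = 1/15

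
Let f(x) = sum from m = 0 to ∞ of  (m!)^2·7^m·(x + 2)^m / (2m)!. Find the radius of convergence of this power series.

R = 4/7

By the ratio test, |a_{m+1}/a_m| = (m+1)²/[(2m+1)·(2m+2)] · 7 → 7/4.
Convergence for |x + 2| · 7/4 < 1, i.e. |x + 2| < 4/7. So R = 4/7.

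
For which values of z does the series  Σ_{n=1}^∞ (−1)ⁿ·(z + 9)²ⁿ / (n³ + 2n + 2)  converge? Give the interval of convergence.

[-10, -8]

Apply the ratio test: |a_{n+1}| / |a_n| = (n³ + 2n + 2)/((n+1)³ + 2(n+1) + 2), which tends to 1 as n → ∞.
Successive powers of (z + 9) differ by 2, so the series converges when |z + 9|² · 1 < 1, i.e. |z + 9| < √(1) = 1. So R = 1.
At z = -8: absolute convergence follows by limit comparison with Σ 1/n³.
At z = -10: the terms are on the order of 1/n³, so the series converges absolutely by comparison with the p-series (p = 3 > 1).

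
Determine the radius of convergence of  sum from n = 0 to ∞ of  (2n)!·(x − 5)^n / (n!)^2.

Ratio test: |a_{n+1}/a_n| = (2n+1)·(2n+2)/(n+1)² → 4 as n → ∞.
The series converges when 4 · |x − 5| < 1, giving R = 1/4.

R = 1/4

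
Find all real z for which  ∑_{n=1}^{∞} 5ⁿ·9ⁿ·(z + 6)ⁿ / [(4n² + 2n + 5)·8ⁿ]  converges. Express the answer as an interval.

[-278/45, -262/45]

Apply the ratio test: |a_{n+1}| / |a_n| = [(4n² + 2n + 5)/(4(n+1)² + 2(n+1) + 5)] · 5·9/8, which tends to 45/8 as n → ∞.
Hence the series converges for |z + 6| < 1/(45/8) = 8/45, so the radius of convergence is 8/45.
When z = -262/45, absolute convergence follows by limit comparison with Σ 1/n².
Endpoint z = -278/45: absolute convergence follows by limit comparison with Σ 1/n².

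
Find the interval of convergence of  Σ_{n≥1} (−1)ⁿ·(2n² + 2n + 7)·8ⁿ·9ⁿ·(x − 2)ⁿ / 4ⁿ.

Apply the ratio test: |a_{n+1}| / |a_n| = [(2(n+1)² + 2(n+1) + 7)/(2n² + 2n + 7)] · 8·9/4, which tends to 18 as n → ∞.
The series converges when 18 · |x − 2| < 1, giving R = 1/18.
When x = 37/18, the terms do not tend to 0, so the series diverges.
Check x = 35/18: the n-th term does not approach 0; divergence by the term test.

(35/18, 37/18)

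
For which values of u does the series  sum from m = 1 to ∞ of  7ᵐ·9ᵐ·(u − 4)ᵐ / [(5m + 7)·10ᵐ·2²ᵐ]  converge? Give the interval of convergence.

[212/63, 292/63)

Apply the ratio test: |a_{m+1}| / |a_m| = [(5m + 7)/(5(m+1) + 7)] · 7·9/(10·4), which tends to 63/40 as m → ∞.
Thus R = 1/(63/40) = 40/63.
Check u = 292/63: the terms are asymptotic to a nonzero constant times 1/m, so the series diverges by limit comparison with Σ 1/m.
Check u = 212/63: an alternating series whose terms decrease to 0 in absolute value, so it converges by the Leibniz criterion.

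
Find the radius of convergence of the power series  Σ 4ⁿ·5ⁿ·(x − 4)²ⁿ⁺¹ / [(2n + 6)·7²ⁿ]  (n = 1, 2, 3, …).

R = 7√5/10

The ratio of consecutive coefficients is [(2n + 6)/(2(n+1) + 6)] · 4·5/49 → 20/49.
Writing y = (x − 4)², the series in y has radius 49/20, so |x − 4| < √(49/20) and R = 7√5/10.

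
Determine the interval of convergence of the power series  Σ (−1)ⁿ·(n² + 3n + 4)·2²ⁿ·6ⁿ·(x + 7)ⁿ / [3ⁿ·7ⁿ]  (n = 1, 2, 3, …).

(-63/8, -49/8)

By the ratio test, |a_{n+1}/a_n| = [((n+1)² + 3(n+1) + 4)/(n² + 3n + 4)] · 4·6/(3·7) → 8/7.
Thus R = 1/(8/7) = 7/8.
At x = -49/8: the terms have absolute value of order n², which does not tend to 0, so the series diverges by the divergence test.
When x = -63/8, the terms have absolute value of order n², which does not tend to 0, so the series diverges by the divergence test.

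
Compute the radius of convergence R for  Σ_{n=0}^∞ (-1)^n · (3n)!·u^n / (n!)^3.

R = 1/27

Apply the ratio test: |a_{n+1}| / |a_n| = (3n+1)·(3n+2)·(3n+3)/(n+1)³, which tends to 27 as n → ∞.
Thus R = 1/(27) = 1/27.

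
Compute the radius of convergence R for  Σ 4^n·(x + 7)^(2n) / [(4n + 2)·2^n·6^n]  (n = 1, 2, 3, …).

R = √3

By the ratio test, |a_{n+1}/a_n| = [(4n + 2)/(4(n+1) + 2)] · 4/(2·6) → 1/3.
Since the exponent of (x + 7) increases by 2 each term, convergence requires |x + 7|² < 3, hence R = √3.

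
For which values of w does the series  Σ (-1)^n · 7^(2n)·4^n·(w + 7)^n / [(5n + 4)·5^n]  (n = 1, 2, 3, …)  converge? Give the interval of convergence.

Apply the ratio test: |a_{n+1}| / |a_n| = [(5n + 4)/(5(n+1) + 4)] · 49·4/5, which tends to 196/5 as n → ∞.
Hence the series converges for |w + 7| < 1/(196/5) = 5/196, so the radius of convergence is 5/196.
Check w = -1367/196: the terms alternate in sign and decrease monotonically to 0 in absolute value (size ~ c/n), so the alternating series test gives convergence.
Check w = -1377/196: comparison with the harmonic series Σ 1/n shows the series diverges.

(-1377/196, -1367/196]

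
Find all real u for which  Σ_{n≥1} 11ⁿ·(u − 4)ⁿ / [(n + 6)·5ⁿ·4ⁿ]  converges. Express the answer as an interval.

The ratio of consecutive coefficients is [(n + 6)/((n+1) + 6)] · 11/(5·4) → 11/20.
Thus R = 1/(11/20) = 20/11.
Endpoint u = 64/11: comparison with the harmonic series Σ 1/n shows the series diverges.
At u = 24/11: convergence follows from the alternating series test (terms decrease monotonically to 0).

[24/11, 64/11)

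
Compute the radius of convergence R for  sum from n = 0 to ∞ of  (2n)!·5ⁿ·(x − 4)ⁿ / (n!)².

R = 1/20

By the ratio test, |a_{n+1}/a_n| = (2n+1)·(2n+2)/(n+1)² · 5 → 20.
Convergence for |x − 4| · 20 < 1, i.e. |x − 4| < 1/20. So R = 1/20.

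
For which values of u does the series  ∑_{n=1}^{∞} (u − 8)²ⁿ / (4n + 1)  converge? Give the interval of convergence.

Apply the ratio test: |a_{n+1}| / |a_n| = (4n + 1)/(4(n+1) + 1), which tends to 1 as n → ∞.
Writing y = (u − 8)², the series in y has radius 1, so |u − 8| < √(1) = 1 and R = 1.
When u = 9, the terms are asymptotic to a nonzero constant times 1/n, so the series diverges by limit comparison with Σ 1/n.
At u = 7: the terms are asymptotic to a nonzero constant times 1/n, so the series diverges by limit comparison with Σ 1/n.

(7, 9)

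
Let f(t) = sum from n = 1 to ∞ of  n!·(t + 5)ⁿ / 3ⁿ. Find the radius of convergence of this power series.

Apply the ratio test: |a_{n+1}| / |a_n| = (n+1) · 1/3, which tends to ∞ as n → ∞.
The ratio grows without bound, so the series diverges whenever (t + 5) ≠ 0; it converges only at t = -5. R = 0.

R = 0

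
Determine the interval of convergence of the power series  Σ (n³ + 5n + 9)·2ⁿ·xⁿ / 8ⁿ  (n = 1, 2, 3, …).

By the ratio test, |a_{n+1}/a_n| = [((n+1)³ + 5(n+1) + 9)/(n³ + 5n + 9)] · 2/8 → 1/4.
Hence the series converges for |x| < 1/(1/4) = 4, so the radius of convergence is 4.
When x = 4, the n-th term does not approach 0; divergence by the term test.
Endpoint x = -4: the terms do not tend to 0, so the series diverges.

(-4, 4)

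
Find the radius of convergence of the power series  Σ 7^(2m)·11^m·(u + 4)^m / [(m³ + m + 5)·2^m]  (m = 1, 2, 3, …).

R = 2/539

Ratio test: |a_{m+1}/a_m| = [(m³ + m + 5)/((m+1)³ + (m+1) + 5)] · 49·11/2 → 539/2 as m → ∞.
Hence the series converges for |u + 4| < 1/(539/2) = 2/539, so the radius of convergence is 2/539.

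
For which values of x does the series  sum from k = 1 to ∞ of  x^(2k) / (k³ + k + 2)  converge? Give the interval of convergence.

[-1, 1]

Ratio test: |a_{k+1}/a_k| = (k³ + k + 2)/((k+1)³ + (k+1) + 2) → 1 as k → ∞.
Successive powers of x differ by 2, so the series converges when |x|² · 1 < 1, i.e. |x| < √(1) = 1. So R = 1.
Endpoint x = 1: absolute convergence follows by limit comparison with Σ 1/k³.
Endpoint x = -1: the series is dominated by a constant times Σ 1/k³, which converges (p = 3 > 1).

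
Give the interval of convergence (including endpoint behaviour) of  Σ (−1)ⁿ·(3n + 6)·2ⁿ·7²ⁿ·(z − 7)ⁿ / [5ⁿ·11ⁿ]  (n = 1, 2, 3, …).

Ratio test: |a_{n+1}/a_n| = [(3(n+1) + 6)/(3n + 6)] · 2·49/(5·11) → 98/55 as n → ∞.
Thus R = 1/(98/55) = 55/98.
When z = 741/98, the terms have absolute value of order n, which does not tend to 0, so the series diverges by the divergence test.
Endpoint z = 631/98: the terms do not tend to 0, so the series diverges.

(631/98, 741/98)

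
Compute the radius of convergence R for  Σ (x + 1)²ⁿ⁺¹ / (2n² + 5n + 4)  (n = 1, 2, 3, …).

Ratio test: |a_{n+1}/a_n| = (2n² + 5n + 4)/(2(n+1)² + 5(n+1) + 4) → 1 as n → ∞.
Since the exponent of (x + 1) increases by 2 each term, convergence requires |x + 1|² < 1, hence R = 1.

R = 1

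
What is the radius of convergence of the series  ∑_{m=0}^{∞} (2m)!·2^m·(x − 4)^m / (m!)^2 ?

Apply the ratio test: |a_{m+1}| / |a_m| = (2m+1)·(2m+2)/(m+1)² · 2, which tends to 8 as m → ∞.
Hence the series converges for |x − 4| < 1/(8) = 1/8, so the radius of convergence is 1/8.

R = 1/8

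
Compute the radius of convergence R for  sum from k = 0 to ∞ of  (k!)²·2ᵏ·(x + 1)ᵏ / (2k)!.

R = 2

The ratio of consecutive coefficients is (k+1)²/[(2k+1)·(2k+2)] · 2 → 1/2.
Convergence for |x + 1| · 1/2 < 1, i.e. |x + 1| < 2. So R = 2.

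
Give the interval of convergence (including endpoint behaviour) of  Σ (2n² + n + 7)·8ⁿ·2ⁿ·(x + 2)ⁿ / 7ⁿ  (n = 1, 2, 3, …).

Apply the ratio test: |a_{n+1}| / |a_n| = [(2(n+1)² + (n+1) + 7)/(2n² + n + 7)] · 8·2/7, which tends to 16/7 as n → ∞.
Hence the series converges for |x + 2| < 1/(16/7) = 7/16, so the radius of convergence is 7/16.
When x = -25/16, the terms do not tend to 0, so the series diverges.
At x = -39/16: the terms do not tend to 0, so the series diverges.

(-39/16, -25/16)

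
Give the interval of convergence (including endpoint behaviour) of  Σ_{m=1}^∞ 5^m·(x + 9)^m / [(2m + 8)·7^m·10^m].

Apply the ratio test: |a_{m+1}| / |a_m| = [(2m + 8)/(2(m+1) + 8)] · 5/(7·10), which tends to 1/14 as m → ∞.
Convergence for |x + 9| · 1/14 < 1, i.e. |x + 9| < 14. So R = 14.
Check x = 5: comparison with the harmonic series Σ 1/m shows the series diverges.
At x = -23: convergence follows from the alternating series test (terms decrease monotonically to 0).

[-23, 5)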